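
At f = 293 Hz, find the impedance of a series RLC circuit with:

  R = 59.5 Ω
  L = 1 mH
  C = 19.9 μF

Step 1 — Angular frequency: ω = 2π·f = 2π·293 = 1841 rad/s.
Step 2 — Component impedances:
  R: Z = R = 59.5 Ω
  L: Z = jωL = j·1841·0.001 = 0 + j1.841 Ω
  C: Z = 1/(jωC) = -j/(ω·C) = 0 - j27.3 Ω
Step 3 — Series combination: Z_total = R + L + C = 59.5 - j25.46 Ω = 64.72∠-23.2° Ω.

Z = 59.5 - j25.46 Ω = 64.72∠-23.2° Ω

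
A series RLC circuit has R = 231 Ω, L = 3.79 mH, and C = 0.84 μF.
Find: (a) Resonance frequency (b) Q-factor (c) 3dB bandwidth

Step 1 — Resonance condition Im(Z)=0 gives ω₀ = 1/√(LC).
Step 2 — ω₀ = 1/√(0.00379·8.4e-07) = 1.772e+04 rad/s.
Step 3 — f₀ = ω₀/(2π) = 2821 Hz.
Step 4 — Series Q: Q = ω₀L/R = 1.772e+04·0.00379/231 = 0.2908.
Step 5 — 3dB bandwidth: Δω = ω₀/Q = 6.095e+04 rad/s; BW = Δω/(2π) = 9700 Hz.

(a) f₀ = 2821 Hz  (b) Q = 0.2908  (c) BW = 9700 Hz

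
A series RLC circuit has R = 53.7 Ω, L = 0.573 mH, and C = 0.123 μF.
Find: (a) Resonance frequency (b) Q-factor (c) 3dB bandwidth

Step 1 — Resonance: ω₀ = 1/√(LC) = 1/√(0.000573·1.23e-07) = 1.191e+05 rad/s.
Step 2 — f₀ = ω₀/(2π) = 1.896e+04 Hz.
Step 3 — Series Q: Q = ω₀L/R = 1.191e+05·0.000573/53.7 = 1.271.
Step 4 — Bandwidth: Δω = ω₀/Q = 9.372e+04 rad/s; BW = Δω/(2π) = 1.492e+04 Hz.

(a) f₀ = 1.896e+04 Hz  (b) Q = 1.271  (c) BW = 1.492e+04 Hz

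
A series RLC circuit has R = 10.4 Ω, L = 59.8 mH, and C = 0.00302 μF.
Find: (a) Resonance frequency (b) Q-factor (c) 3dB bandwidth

Step 1 — Resonance: ω₀ = 1/√(LC) = 1/√(0.0598·3.02e-09) = 7.441e+04 rad/s.
Step 2 — f₀ = ω₀/(2π) = 1.184e+04 Hz.
Step 3 — Series Q: Q = ω₀L/R = 7.441e+04·0.0598/10.4 = 427.9.
Step 4 — Bandwidth: Δω = ω₀/Q = 173.9 rad/s; BW = Δω/(2π) = 27.68 Hz.

(a) f₀ = 1.184e+04 Hz  (b) Q = 427.9  (c) BW = 27.68 Hz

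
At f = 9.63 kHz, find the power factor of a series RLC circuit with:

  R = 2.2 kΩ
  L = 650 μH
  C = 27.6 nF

Step 1 — Angular frequency: ω = 2π·f = 2π·9630 = 6.051e+04 rad/s.
Step 2 — Component impedances:
  R: Z = R = 2200 Ω
  L: Z = jωL = j·6.051e+04·0.00065 = 0 + j39.33 Ω
  C: Z = 1/(jωC) = -j/(ω·C) = 0 - j598.8 Ω
Step 3 — Series combination: Z_total = R + L + C = 2200 - j559.5 Ω = 2270∠-14.3° Ω.
Step 4 — Power factor: PF = cos(φ) = Re(Z)/|Z| = 2200/2270 = 0.9692.
Step 5 — Type: Im(Z) = -559.5 ⇒ leading (phase φ = -14.3°).

PF = 0.9692 (leading, φ = -14.3°)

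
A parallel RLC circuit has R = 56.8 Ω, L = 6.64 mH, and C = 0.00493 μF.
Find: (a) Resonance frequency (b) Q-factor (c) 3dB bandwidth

Step 1 — Resonance: ω₀ = 1/√(LC) = 1/√(0.00664·4.93e-09) = 1.748e+05 rad/s.
Step 2 — f₀ = ω₀/(2π) = 2.782e+04 Hz.
Step 3 — Parallel Q: Q = R/(ω₀L) = 56.8/(1.748e+05·0.00664) = 0.04894.
Step 4 — Bandwidth: Δω = ω₀/Q = 3.571e+06 rad/s; BW = Δω/(2π) = 5.684e+05 Hz.

(a) f₀ = 2.782e+04 Hz  (b) Q = 0.04894  (c) BW = 5.684e+05 Hz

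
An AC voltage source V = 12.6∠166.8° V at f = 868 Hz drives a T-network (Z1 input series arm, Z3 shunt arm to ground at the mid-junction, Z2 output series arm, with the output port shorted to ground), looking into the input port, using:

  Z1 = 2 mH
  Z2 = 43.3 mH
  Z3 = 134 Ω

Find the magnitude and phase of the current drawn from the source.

Step 1 — Angular frequency: ω = 2π·f = 2π·868 = 5454 rad/s.
Step 2 — Component impedances:
  Z1: Z = jωL = j·5454·0.002 = 0 + j10.91 Ω
  Z2: Z = jωL = j·5454·0.0433 = 0 + j236.1 Ω
  Z3: Z = R = 134 Ω
Step 3 — With the output port shorted to ground, the output series arm Z2 runs from the junction to ground; the shunt arm Z3 also runs from the junction to ground. They appear in parallel: Z3 || Z2 = 101.4 + j57.52 Ω.
Step 4 — Series with input arm Z1: Z_in = Z1 + (Z3 || Z2) = 101.4 + j68.42 Ω = 122.3∠34.0° Ω.
Step 5 — Source phasor: V = 12.6∠166.8° V = -12.27 + j2.877 V.
Step 6 — Ohm's law: I = V / Z_total = (-12.27 + j2.877) / (101.4 + j68.42) = -0.06997 + j0.07562 A.
Step 7 — Convert to polar: |I| = 0.103 A, ∠I = 132.8°.

I = 0.103∠132.8° A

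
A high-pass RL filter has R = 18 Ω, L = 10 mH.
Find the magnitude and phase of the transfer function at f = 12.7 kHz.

Step 1 — Angular frequency: ω = 2π·1.27e+04 = 7.98e+04 rad/s.
Step 2 — Transfer function: H(jω) = jωL/(R + jωL).
Step 3 — Numerator jωL = j·798; denominator R + jωL = 18 + j798.
Step 4 — H = 0.9995 + j0.02255.
Step 5 — Magnitude: |H| = 0.9997 (-0.0 dB); phase: φ = 1.3°.

|H| = 0.9997 (-0.0 dB), φ = 1.3°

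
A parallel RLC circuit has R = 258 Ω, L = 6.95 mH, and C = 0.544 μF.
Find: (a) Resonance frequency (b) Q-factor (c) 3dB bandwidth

Step 1 — Resonance: ω₀ = 1/√(LC) = 1/√(0.00695·5.44e-07) = 1.626e+04 rad/s.
Step 2 — f₀ = ω₀/(2π) = 2588 Hz.
Step 3 — Parallel Q: Q = R/(ω₀L) = 258/(1.626e+04·0.00695) = 2.283.
Step 4 — Bandwidth: Δω = ω₀/Q = 7125 rad/s; BW = Δω/(2π) = 1134 Hz.

(a) f₀ = 2588 Hz  (b) Q = 2.283  (c) BW = 1134 Hz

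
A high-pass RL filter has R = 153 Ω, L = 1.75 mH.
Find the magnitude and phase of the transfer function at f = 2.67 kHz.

Step 1 — Angular frequency: ω = 2π·2670 = 1.678e+04 rad/s.
Step 2 — Transfer function: H(jω) = jωL/(R + jωL).
Step 3 — Numerator jωL = j·29.36; denominator R + jωL = 153 + j29.36.
Step 4 — H = 0.03551 + j0.1851.
Step 5 — Magnitude: |H| = 0.1884 (-14.5 dB); phase: φ = 79.1°.

|H| = 0.1884 (-14.5 dB), φ = 79.1°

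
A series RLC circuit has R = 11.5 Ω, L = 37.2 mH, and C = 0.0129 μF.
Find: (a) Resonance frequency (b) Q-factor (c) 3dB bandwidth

Step 1 — Resonance condition Im(Z)=0 gives ω₀ = 1/√(LC).
Step 2 — ω₀ = 1/√(0.0372·1.29e-08) = 4.565e+04 rad/s.
Step 3 — f₀ = ω₀/(2π) = 7265 Hz.
Step 4 — Series Q: Q = ω₀L/R = 4.565e+04·0.0372/11.5 = 147.7.
Step 5 — 3dB bandwidth: Δω = ω₀/Q = 309.1 rad/s; BW = Δω/(2π) = 49.2 Hz.

(a) f₀ = 7265 Hz  (b) Q = 147.7  (c) BW = 49.2 Hz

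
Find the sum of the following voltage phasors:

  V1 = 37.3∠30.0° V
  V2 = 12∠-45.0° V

Step 1 — Convert each phasor to rectangular form:
  V1 = 37.3·(cos(30.0°) + j·sin(30.0°)) = 32.3 + j18.65 V
  V2 = 12·(cos(-45.0°) + j·sin(-45.0°)) = 8.485 - j8.485 V
Step 2 — Sum components: V_total = 40.79 + j10.16 V.
Step 3 — Convert to polar: |V_total| = 42.04 V, ∠V_total = 14.0°.

V_total = 42.04∠14.0° V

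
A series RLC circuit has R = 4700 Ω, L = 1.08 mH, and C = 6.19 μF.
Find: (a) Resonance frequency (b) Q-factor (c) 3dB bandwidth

Step 1 — Resonance: ω₀ = 1/√(LC) = 1/√(0.00108·6.19e-06) = 1.223e+04 rad/s.
Step 2 — f₀ = ω₀/(2π) = 1947 Hz.
Step 3 — Series Q: Q = ω₀L/R = 1.223e+04·0.00108/4700 = 0.00281.
Step 4 — Bandwidth: Δω = ω₀/Q = 4.352e+06 rad/s; BW = Δω/(2π) = 6.926e+05 Hz.

(a) f₀ = 1947 Hz  (b) Q = 0.00281  (c) BW = 6.926e+05 Hz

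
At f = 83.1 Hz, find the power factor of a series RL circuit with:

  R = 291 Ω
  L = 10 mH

Step 1 — Angular frequency: ω = 2π·f = 2π·83.1 = 522.1 rad/s.
Step 2 — Component impedances:
  R: Z = R = 291 Ω
  L: Z = jωL = j·522.1·0.01 = 0 + j5.221 Ω
Step 3 — Series combination: Z_total = R + L = 291 + j5.221 Ω = 291∠1.0° Ω.
Step 4 — Power factor: PF = cos(φ) = Re(Z)/|Z| = 291/291.05 = 0.9998.
Step 5 — Type: Im(Z) = 5.221 ⇒ lagging (phase φ = 1.0°).

PF = 0.9998 (lagging, φ = 1.0°)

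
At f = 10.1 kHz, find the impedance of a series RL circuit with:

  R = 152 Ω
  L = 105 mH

Step 1 — Angular frequency: ω = 2π·f = 2π·1.01e+04 = 6.346e+04 rad/s.
Step 2 — Component impedances:
  R: Z = R = 152 Ω
  L: Z = jωL = j·6.346e+04·0.105 = 0 + j6663 Ω
Step 3 — Series combination: Z_total = R + L = 152 + j6663 Ω = 6665∠88.7° Ω.

Z = 152 + j6663 Ω = 6665∠88.7° Ω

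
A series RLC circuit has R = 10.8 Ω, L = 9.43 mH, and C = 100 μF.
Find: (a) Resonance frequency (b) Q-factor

Step 1 — Resonance condition Im(Z)=0 gives ω₀ = 1/√(LC).
Step 2 — ω₀ = 1/√(0.00943·0.0001) = 1030 rad/s.
Step 3 — f₀ = ω₀/(2π) = 163.9 Hz.
Step 4 — Series Q: Q = ω₀L/R = 1030·0.00943/10.8 = 0.8991.

(a) f₀ = 163.9 Hz  (b) Q = 0.8991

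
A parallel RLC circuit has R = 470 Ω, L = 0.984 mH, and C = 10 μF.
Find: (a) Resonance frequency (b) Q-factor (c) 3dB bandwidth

Step 1 — Resonance: ω₀ = 1/√(LC) = 1/√(0.000984·1e-05) = 1.008e+04 rad/s.
Step 2 — f₀ = ω₀/(2π) = 1604 Hz.
Step 3 — Parallel Q: Q = R/(ω₀L) = 470/(1.008e+04·0.000984) = 47.38.
Step 4 — Bandwidth: Δω = ω₀/Q = 212.8 rad/s; BW = Δω/(2π) = 33.86 Hz.

(a) f₀ = 1604 Hz  (b) Q = 47.38  (c) BW = 33.86 Hz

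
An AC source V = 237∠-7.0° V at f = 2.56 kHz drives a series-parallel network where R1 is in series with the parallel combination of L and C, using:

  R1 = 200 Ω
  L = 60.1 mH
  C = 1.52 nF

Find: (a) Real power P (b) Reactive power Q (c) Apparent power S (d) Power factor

Step 1 — Angular frequency: ω = 2π·f = 2π·2560 = 1.608e+04 rad/s.
Step 2 — Component impedances:
  R1: Z = R = 200 Ω
  L: Z = jωL = j·1.608e+04·0.0601 = 0 + j966.7 Ω
  C: Z = 1/(jωC) = -j/(ω·C) = 0 - j4.09e+04 Ω
Step 3 — Parallel branch: L || C = 1/(1/L + 1/C) = 0 + j990.1 Ω.
Step 4 — Series with R1: Z_total = R1 + (L || C) = 200 + j990.1 Ω = 1010∠78.6° Ω.
Step 5 — Source phasor: V = 237∠-7.0° V = 235.2 - j28.88 V.
Step 6 — Current: I = V / Z = 0.01808 - j0.2339 A = 0.2346∠-85.6° A.
Step 7 — Complex power: S = V·I* = 11.01 + j54.51 VA.
Step 8 — Real power: P = Re(S) = 11.01 W.
Step 9 — Reactive power: Q = Im(S) = 54.51 VAR.
Step 10 — Apparent power: |S| = 55.61 VA.
Step 11 — Power factor: PF = P/|S| = 0.198 (lagging).

(a) P = 11.01 W  (b) Q = 54.51 VAR  (c) S = 55.61 VA  (d) PF = 0.198 (lagging)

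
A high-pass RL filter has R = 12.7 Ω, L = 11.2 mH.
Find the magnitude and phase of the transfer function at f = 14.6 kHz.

Step 1 — Angular frequency: ω = 2π·1.46e+04 = 9.173e+04 rad/s.
Step 2 — Transfer function: H(jω) = jωL/(R + jωL).
Step 3 — Numerator jωL = j·1027; denominator R + jωL = 12.7 + j1027.
Step 4 — H = 0.9998 + j0.01236.
Step 5 — Magnitude: |H| = 0.9999 (-0.0 dB); phase: φ = 0.7°.

|H| = 0.9999 (-0.0 dB), φ = 0.7°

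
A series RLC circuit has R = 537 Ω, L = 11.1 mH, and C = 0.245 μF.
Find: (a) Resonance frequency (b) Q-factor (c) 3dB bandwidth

Step 1 — Resonance condition Im(Z)=0 gives ω₀ = 1/√(LC).
Step 2 — ω₀ = 1/√(0.0111·2.45e-07) = 1.918e+04 rad/s.
Step 3 — f₀ = ω₀/(2π) = 3052 Hz.
Step 4 — Series Q: Q = ω₀L/R = 1.918e+04·0.0111/537 = 0.3964.
Step 5 — 3dB bandwidth: Δω = ω₀/Q = 4.838e+04 rad/s; BW = Δω/(2π) = 7700 Hz.

(a) f₀ = 3052 Hz  (b) Q = 0.3964  (c) BW = 7700 Hz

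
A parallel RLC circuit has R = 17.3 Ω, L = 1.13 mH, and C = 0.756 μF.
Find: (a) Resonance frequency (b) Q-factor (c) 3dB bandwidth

Step 1 — Resonance: ω₀ = 1/√(LC) = 1/√(0.00113·7.56e-07) = 3.421e+04 rad/s.
Step 2 — f₀ = ω₀/(2π) = 5445 Hz.
Step 3 — Parallel Q: Q = R/(ω₀L) = 17.3/(3.421e+04·0.00113) = 0.4475.
Step 4 — Bandwidth: Δω = ω₀/Q = 7.646e+04 rad/s; BW = Δω/(2π) = 1.217e+04 Hz.

(a) f₀ = 5445 Hz  (b) Q = 0.4475  (c) BW = 1.217e+04 Hz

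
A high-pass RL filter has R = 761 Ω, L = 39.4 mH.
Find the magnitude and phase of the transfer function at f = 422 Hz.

Step 1 — Angular frequency: ω = 2π·422 = 2652 rad/s.
Step 2 — Transfer function: H(jω) = jωL/(R + jωL).
Step 3 — Numerator jωL = j·104.5; denominator R + jωL = 761 + j104.5.
Step 4 — H = 0.0185 + j0.1347.
Step 5 — Magnitude: |H| = 0.136 (-17.3 dB); phase: φ = 82.2°.

|H| = 0.136 (-17.3 dB), φ = 82.2°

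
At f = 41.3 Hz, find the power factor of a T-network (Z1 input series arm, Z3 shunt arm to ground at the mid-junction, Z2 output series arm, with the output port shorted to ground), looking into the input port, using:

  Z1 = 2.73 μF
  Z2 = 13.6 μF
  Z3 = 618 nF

Step 1 — Angular frequency: ω = 2π·f = 2π·41.3 = 259.5 rad/s.
Step 2 — Component impedances:
  Z1: Z = 1/(jωC) = -j/(ω·C) = 0 - j1412 Ω
  Z2: Z = 1/(jωC) = -j/(ω·C) = 0 - j283.4 Ω
  Z3: Z = 1/(jωC) = -j/(ω·C) = 0 - j6236 Ω
Step 3 — With the output port shorted to ground, the output series arm Z2 runs from the junction to ground; the shunt arm Z3 also runs from the junction to ground. They appear in parallel: Z3 || Z2 = 0 - j271 Ω.
Step 4 — Series with input arm Z1: Z_in = Z1 + (Z3 || Z2) = 0 - j1683 Ω = 1683∠-90.0° Ω.
Step 5 — Power factor: PF = cos(φ) = Re(Z)/|Z| = 0/1683 = 0.
Step 6 — Type: Im(Z) = -1683 ⇒ leading (phase φ = -90.0°).

PF = 0 (leading, φ = -90.0°)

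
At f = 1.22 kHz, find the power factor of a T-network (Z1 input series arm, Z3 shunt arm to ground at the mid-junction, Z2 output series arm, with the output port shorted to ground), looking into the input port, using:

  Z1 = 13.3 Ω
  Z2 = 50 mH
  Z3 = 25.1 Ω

Step 1 — Angular frequency: ω = 2π·f = 2π·1220 = 7665 rad/s.
Step 2 — Component impedances:
  Z1: Z = R = 13.3 Ω
  Z2: Z = jωL = j·7665·0.05 = 0 + j383.3 Ω
  Z3: Z = R = 25.1 Ω
Step 3 — With the output port shorted to ground, the output series arm Z2 runs from the junction to ground; the shunt arm Z3 also runs from the junction to ground. They appear in parallel: Z3 || Z2 = 24.99 + j1.637 Ω.
Step 4 — Series with input arm Z1: Z_in = Z1 + (Z3 || Z2) = 38.29 + j1.637 Ω = 38.33∠2.4° Ω.
Step 5 — Power factor: PF = cos(φ) = Re(Z)/|Z| = 38.293/38.328 = 0.9991.
Step 6 — Type: Im(Z) = 1.637 ⇒ lagging (phase φ = 2.4°).

PF = 0.9991 (lagging, φ = 2.4°)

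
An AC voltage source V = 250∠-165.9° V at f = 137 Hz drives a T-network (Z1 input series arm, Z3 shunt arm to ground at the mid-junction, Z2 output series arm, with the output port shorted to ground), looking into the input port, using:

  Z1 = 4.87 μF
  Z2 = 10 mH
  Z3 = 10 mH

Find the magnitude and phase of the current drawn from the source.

Step 1 — Angular frequency: ω = 2π·f = 2π·137 = 860.8 rad/s.
Step 2 — Component impedances:
  Z1: Z = 1/(jωC) = -j/(ω·C) = 0 - j238.5 Ω
  Z2: Z = jωL = j·860.8·0.01 = 0 + j8.608 Ω
  Z3: Z = jωL = j·860.8·0.01 = 0 + j8.608 Ω
Step 3 — With the output port shorted to ground, the output series arm Z2 runs from the junction to ground; the shunt arm Z3 also runs from the junction to ground. They appear in parallel: Z3 || Z2 = 0 + j4.304 Ω.
Step 4 — Series with input arm Z1: Z_in = Z1 + (Z3 || Z2) = 0 - j234.2 Ω = 234.2∠-90.0° Ω.
Step 5 — Source phasor: V = 250∠-165.9° V = -242.5 - j60.9 V.
Step 6 — Ohm's law: I = V / Z_total = (-242.5 - j60.9) / (0 - j234.2) = 0.26 - j1.035 A.
Step 7 — Convert to polar: |I| = 1.067 A, ∠I = -75.9°.

I = 1.067∠-75.9° A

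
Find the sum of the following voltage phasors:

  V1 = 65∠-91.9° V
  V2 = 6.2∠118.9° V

Step 1 — Convert each phasor to rectangular form:
  V1 = 65·(cos(-91.9°) + j·sin(-91.9°)) = -2.155 - j64.96 V
  V2 = 6.2·(cos(118.9°) + j·sin(118.9°)) = -2.996 + j5.428 V
Step 2 — Sum components: V_total = -5.151 - j59.54 V.
Step 3 — Convert to polar: |V_total| = 59.76 V, ∠V_total = -94.9°.

V_total = 59.76∠-94.9° V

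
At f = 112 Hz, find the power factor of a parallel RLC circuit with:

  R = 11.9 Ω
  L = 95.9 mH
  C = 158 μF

Step 1 — Angular frequency: ω = 2π·f = 2π·112 = 703.7 rad/s.
Step 2 — Component impedances:
  R: Z = R = 11.9 Ω
  L: Z = jωL = j·703.7·0.0959 = 0 + j67.49 Ω
  C: Z = 1/(jωC) = -j/(ω·C) = 0 - j8.994 Ω
Step 3 — Parallel combination: 1/Z_total = 1/R + 1/L + 1/C; Z_total = 5.14 - j5.895 Ω = 7.821∠-48.9° Ω.
Step 4 — Power factor: PF = cos(φ) = Re(Z)/|Z| = 5.14/7.821 = 0.6572.
Step 5 — Type: Im(Z) = -5.895 ⇒ leading (phase φ = -48.9°).

PF = 0.6572 (leading, φ = -48.9°)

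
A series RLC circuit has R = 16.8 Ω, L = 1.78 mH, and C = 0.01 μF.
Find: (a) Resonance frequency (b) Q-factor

Step 1 — Resonance condition Im(Z)=0 gives ω₀ = 1/√(LC).
Step 2 — ω₀ = 1/√(0.00178·1e-08) = 2.37e+05 rad/s.
Step 3 — f₀ = ω₀/(2π) = 3.772e+04 Hz.
Step 4 — Series Q: Q = ω₀L/R = 2.37e+05·0.00178/16.8 = 25.11.

(a) f₀ = 3.772e+04 Hz  (b) Q = 25.11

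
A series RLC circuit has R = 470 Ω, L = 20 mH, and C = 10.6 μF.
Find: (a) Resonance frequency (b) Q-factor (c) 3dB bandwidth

Step 1 — Resonance: ω₀ = 1/√(LC) = 1/√(0.02·1.06e-05) = 2172 rad/s.
Step 2 — f₀ = ω₀/(2π) = 345.7 Hz.
Step 3 — Series Q: Q = ω₀L/R = 2172·0.02/470 = 0.09242.
Step 4 — Bandwidth: Δω = ω₀/Q = 2.35e+04 rad/s; BW = Δω/(2π) = 3740 Hz.

(a) f₀ = 345.7 Hz  (b) Q = 0.09242  (c) BW = 3740 Hz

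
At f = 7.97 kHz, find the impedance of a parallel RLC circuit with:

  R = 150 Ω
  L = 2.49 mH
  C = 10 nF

Step 1 — Angular frequency: ω = 2π·f = 2π·7970 = 5.008e+04 rad/s.
Step 2 — Component impedances:
  R: Z = R = 150 Ω
  L: Z = jωL = j·5.008e+04·0.00249 = 0 + j124.7 Ω
  C: Z = 1/(jωC) = -j/(ω·C) = 0 - j1997 Ω
Step 3 — Parallel combination: 1/Z_total = 1/R + 1/L + 1/C; Z_total = 66.02 + j74.46 Ω = 99.51∠48.4° Ω.

Z = 66.02 + j74.46 Ω = 99.51∠48.4° Ω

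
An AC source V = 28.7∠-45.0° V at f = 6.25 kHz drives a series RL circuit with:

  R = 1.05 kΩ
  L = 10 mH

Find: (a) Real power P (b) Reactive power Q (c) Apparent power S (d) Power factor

Step 1 — Angular frequency: ω = 2π·f = 2π·6250 = 3.927e+04 rad/s.
Step 2 — Component impedances:
  R: Z = R = 1050 Ω
  L: Z = jωL = j·3.927e+04·0.01 = 0 + j392.7 Ω
Step 3 — Series combination: Z_total = R + L = 1050 + j392.7 Ω = 1121∠20.5° Ω.
Step 4 — Source phasor: V = 28.7∠-45.0° V = 20.29 - j20.29 V.
Step 5 — Current: I = V / Z = 0.01061 - j0.0233 A = 0.0256∠-65.5° A.
Step 6 — Complex power: S = V·I* = 0.6882 + j0.2574 VA.
Step 7 — Real power: P = Re(S) = 0.6882 W.
Step 8 — Reactive power: Q = Im(S) = 0.2574 VAR.
Step 9 — Apparent power: |S| = 0.7348 VA.
Step 10 — Power factor: PF = P/|S| = 0.9366 (lagging).

(a) P = 0.6882 W  (b) Q = 0.2574 VAR  (c) S = 0.7348 VA  (d) PF = 0.9366 (lagging)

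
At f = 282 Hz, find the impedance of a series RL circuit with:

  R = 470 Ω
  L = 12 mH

Step 1 — Angular frequency: ω = 2π·f = 2π·282 = 1772 rad/s.
Step 2 — Component impedances:
  R: Z = R = 470 Ω
  L: Z = jωL = j·1772·0.012 = 0 + j21.26 Ω
Step 3 — Series combination: Z_total = R + L = 470 + j21.26 Ω = 470.5∠2.6° Ω.

Z = 470 + j21.26 Ω = 470.5∠2.6° Ω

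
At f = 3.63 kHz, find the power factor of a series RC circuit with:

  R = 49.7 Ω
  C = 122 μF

Step 1 — Angular frequency: ω = 2π·f = 2π·3630 = 2.281e+04 rad/s.
Step 2 — Component impedances:
  R: Z = R = 49.7 Ω
  C: Z = 1/(jωC) = -j/(ω·C) = 0 - j0.3594 Ω
Step 3 — Series combination: Z_total = R + C = 49.7 - j0.3594 Ω = 49.7∠-0.4° Ω.
Step 4 — Power factor: PF = cos(φ) = Re(Z)/|Z| = 49.7/49.7 = 1.
Step 5 — Type: Im(Z) = -0.3594 ⇒ leading (phase φ = -0.4°).

PF = 1 (leading, φ = -0.4°)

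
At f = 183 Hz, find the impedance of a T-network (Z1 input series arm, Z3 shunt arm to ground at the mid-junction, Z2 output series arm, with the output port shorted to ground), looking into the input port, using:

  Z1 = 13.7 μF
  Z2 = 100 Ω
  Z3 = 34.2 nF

Step 1 — Angular frequency: ω = 2π·f = 2π·183 = 1150 rad/s.
Step 2 — Component impedances:
  Z1: Z = 1/(jωC) = -j/(ω·C) = 0 - j63.48 Ω
  Z2: Z = R = 100 Ω
  Z3: Z = 1/(jωC) = -j/(ω·C) = 0 - j2.543e+04 Ω
Step 3 — With the output port shorted to ground, the output series arm Z2 runs from the junction to ground; the shunt arm Z3 also runs from the junction to ground. They appear in parallel: Z3 || Z2 = 100 - j0.3932 Ω.
Step 4 — Series with input arm Z1: Z_in = Z1 + (Z3 || Z2) = 100 - j63.87 Ω = 118.7∠-32.6° Ω.

Z = 100 - j63.87 Ω = 118.7∠-32.6° Ω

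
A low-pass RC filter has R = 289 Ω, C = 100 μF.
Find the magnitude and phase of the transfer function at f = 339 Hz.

Step 1 — Angular frequency: ω = 2π·339 = 2130 rad/s.
Step 2 — Transfer function: H(jω) = 1/(1 + jωRC).
Step 3 — Denominator: 1 + jωRC = 1 + j·2130·289·0.0001 = 1 + j61.56.
Step 4 — H = 0.0002638 - j0.01624.
Step 5 — Magnitude: |H| = 0.01624 (-35.8 dB); phase: φ = -89.1°.

|H| = 0.01624 (-35.8 dB), φ = -89.1°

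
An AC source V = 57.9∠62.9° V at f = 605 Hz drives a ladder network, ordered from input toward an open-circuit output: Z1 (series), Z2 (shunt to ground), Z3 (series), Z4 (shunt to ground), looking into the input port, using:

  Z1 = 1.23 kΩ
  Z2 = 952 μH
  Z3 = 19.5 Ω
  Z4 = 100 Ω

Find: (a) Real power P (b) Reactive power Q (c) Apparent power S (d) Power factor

Step 1 — Angular frequency: ω = 2π·f = 2π·605 = 3801 rad/s.
Step 2 — Component impedances:
  Z1: Z = R = 1230 Ω
  Z2: Z = jωL = j·3801·0.000952 = 0 + j3.619 Ω
  Z3: Z = R = 19.5 Ω
  Z4: Z = R = 100 Ω
Step 3 — Ladder network (open output): work backward from the far end, alternating series and parallel combinations. Z_in = 1230 + j3.616 Ω = 1230∠0.2° Ω.
Step 4 — Source phasor: V = 57.9∠62.9° V = 26.38 + j51.54 V.
Step 5 — Current: I = V / Z = 0.02157 + j0.04184 A = 0.04707∠62.7° A.
Step 6 — Complex power: S = V·I* = 2.725 + j0.00801 VA.
Step 7 — Real power: P = Re(S) = 2.725 W.
Step 8 — Reactive power: Q = Im(S) = 0.00801 VAR.
Step 9 — Apparent power: |S| = 2.725 VA.
Step 10 — Power factor: PF = P/|S| = 1 (lagging).

(a) P = 2.725 W  (b) Q = 0.00801 VAR  (c) S = 2.725 VA  (d) PF = 1 (lagging)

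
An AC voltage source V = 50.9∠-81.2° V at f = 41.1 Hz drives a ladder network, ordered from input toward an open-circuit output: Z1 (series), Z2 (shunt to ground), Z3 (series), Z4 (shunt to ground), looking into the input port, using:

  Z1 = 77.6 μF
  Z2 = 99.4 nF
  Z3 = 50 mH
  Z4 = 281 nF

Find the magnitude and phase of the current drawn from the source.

Step 1 — Angular frequency: ω = 2π·f = 2π·41.1 = 258.2 rad/s.
Step 2 — Component impedances:
  Z1: Z = 1/(jωC) = -j/(ω·C) = 0 - j49.9 Ω
  Z2: Z = 1/(jωC) = -j/(ω·C) = 0 - j3.896e+04 Ω
  Z3: Z = jωL = j·258.2·0.05 = 0 + j12.91 Ω
  Z4: Z = 1/(jωC) = -j/(ω·C) = 0 - j1.378e+04 Ω
Step 3 — Ladder network (open output): work backward from the far end, alternating series and parallel combinations. Z_in = 0 - j1.022e+04 Ω = 1.022e+04∠-90.0° Ω.
Step 4 — Source phasor: V = 50.9∠-81.2° V = 7.787 - j50.3 V.
Step 5 — Ohm's law: I = V / Z_total = (7.787 - j50.3) / (0 - j1.022e+04) = 0.004921 + j0.0007617 A.
Step 6 — Convert to polar: |I| = 0.004979 A, ∠I = 8.8°.

I = 0.004979∠8.8° A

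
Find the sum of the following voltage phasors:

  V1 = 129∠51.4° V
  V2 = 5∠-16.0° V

Step 1 — Convert each phasor to rectangular form:
  V1 = 129·(cos(51.4°) + j·sin(51.4°)) = 80.48 + j100.8 V
  V2 = 5·(cos(-16.0°) + j·sin(-16.0°)) = 4.806 - j1.378 V
Step 2 — Sum components: V_total = 85.29 + j99.44 V.
Step 3 — Convert to polar: |V_total| = 131 V, ∠V_total = 49.4°.

V_total = 131∠49.4° V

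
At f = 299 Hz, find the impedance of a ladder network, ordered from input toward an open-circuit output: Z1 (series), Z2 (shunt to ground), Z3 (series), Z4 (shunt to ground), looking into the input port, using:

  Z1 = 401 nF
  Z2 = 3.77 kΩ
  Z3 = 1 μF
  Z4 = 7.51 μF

Step 1 — Angular frequency: ω = 2π·f = 2π·299 = 1879 rad/s.
Step 2 — Component impedances:
  Z1: Z = 1/(jωC) = -j/(ω·C) = 0 - j1327 Ω
  Z2: Z = R = 3770 Ω
  Z3: Z = 1/(jωC) = -j/(ω·C) = 0 - j532.3 Ω
  Z4: Z = 1/(jωC) = -j/(ω·C) = 0 - j70.88 Ω
Step 3 — Ladder network (open output): work backward from the far end, alternating series and parallel combinations. Z_in = 94.09 - j1916 Ω = 1918∠-87.2° Ω.

Z = 94.09 - j1916 Ω = 1918∠-87.2° Ω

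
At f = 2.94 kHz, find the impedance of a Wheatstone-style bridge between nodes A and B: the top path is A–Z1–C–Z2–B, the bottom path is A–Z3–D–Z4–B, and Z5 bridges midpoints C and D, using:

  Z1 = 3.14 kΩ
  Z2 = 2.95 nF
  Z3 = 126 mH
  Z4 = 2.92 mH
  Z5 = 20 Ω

Step 1 — Angular frequency: ω = 2π·f = 2π·2940 = 1.847e+04 rad/s.
Step 2 — Component impedances:
  Z1: Z = R = 3140 Ω
  Z2: Z = 1/(jωC) = -j/(ω·C) = 0 - j1.835e+04 Ω
  Z3: Z = jωL = j·1.847e+04·0.126 = 0 + j2328 Ω
  Z4: Z = jωL = j·1.847e+04·0.00292 = 0 + j53.94 Ω
  Z5: Z = R = 20 Ω
Step 3 — Bridge requires nodal analysis (the Z5 bridge couples midpoints C and D, so the two paths cannot be reduced to a simple series/parallel combination). Setting node B to ground and injecting 1 A at node A, the 3-node admittance system at A, C, D solves to V_A = Z_AB = 1111 + j1563 Ω = 1918∠54.6° Ω.

Z = 1111 + j1563 Ω = 1918∠54.6° Ω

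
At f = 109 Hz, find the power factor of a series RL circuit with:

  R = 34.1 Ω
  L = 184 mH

Step 1 — Angular frequency: ω = 2π·f = 2π·109 = 684.9 rad/s.
Step 2 — Component impedances:
  R: Z = R = 34.1 Ω
  L: Z = jωL = j·684.9·0.184 = 0 + j126 Ω
Step 3 — Series combination: Z_total = R + L = 34.1 + j126 Ω = 130.5∠74.9° Ω.
Step 4 — Power factor: PF = cos(φ) = Re(Z)/|Z| = 34.1/130.55 = 0.2612.
Step 5 — Type: Im(Z) = 126 ⇒ lagging (phase φ = 74.9°).

PF = 0.2612 (lagging, φ = 74.9°)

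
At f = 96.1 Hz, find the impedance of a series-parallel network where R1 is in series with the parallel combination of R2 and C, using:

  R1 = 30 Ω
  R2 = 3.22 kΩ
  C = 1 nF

Step 1 — Angular frequency: ω = 2π·f = 2π·96.1 = 603.8 rad/s.
Step 2 — Component impedances:
  R1: Z = R = 30 Ω
  R2: Z = R = 3220 Ω
  C: Z = 1/(jωC) = -j/(ω·C) = 0 - j1.656e+06 Ω
Step 3 — Parallel branch: R2 || C = 1/(1/R2 + 1/C) = 3220 - j6.261 Ω.
Step 4 — Series with R1: Z_total = R1 + (R2 || C) = 3250 - j6.261 Ω = 3250∠-0.1° Ω.

Z = 3250 - j6.261 Ω = 3250∠-0.1° Ω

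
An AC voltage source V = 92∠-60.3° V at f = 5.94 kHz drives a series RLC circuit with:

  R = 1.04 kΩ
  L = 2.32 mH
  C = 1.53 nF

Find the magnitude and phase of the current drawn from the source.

Step 1 — Angular frequency: ω = 2π·f = 2π·5940 = 3.732e+04 rad/s.
Step 2 — Component impedances:
  R: Z = R = 1040 Ω
  L: Z = jωL = j·3.732e+04·0.00232 = 0 + j86.59 Ω
  C: Z = 1/(jωC) = -j/(ω·C) = 0 - j1.751e+04 Ω
Step 3 — Series combination: Z_total = R + L + C = 1040 - j1.743e+04 Ω = 1.746e+04∠-86.6° Ω.
Step 4 — Source phasor: V = 92∠-60.3° V = 45.58 - j79.91 V.
Step 5 — Ohm's law: I = V / Z_total = (45.58 - j79.91) / (1040 - j1.743e+04) = 0.004725 + j0.002334 A.
Step 6 — Convert to polar: |I| = 0.00527 A, ∠I = 26.3°.

I = 0.00527∠26.3° A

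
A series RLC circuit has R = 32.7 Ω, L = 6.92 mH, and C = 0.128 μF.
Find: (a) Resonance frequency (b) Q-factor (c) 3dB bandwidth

Step 1 — Resonance condition Im(Z)=0 gives ω₀ = 1/√(LC).
Step 2 — ω₀ = 1/√(0.00692·1.28e-07) = 3.36e+04 rad/s.
Step 3 — f₀ = ω₀/(2π) = 5348 Hz.
Step 4 — Series Q: Q = ω₀L/R = 3.36e+04·0.00692/32.7 = 7.111.
Step 5 — 3dB bandwidth: Δω = ω₀/Q = 4725 rad/s; BW = Δω/(2π) = 752.1 Hz.

(a) f₀ = 5348 Hz  (b) Q = 7.111  (c) BW = 752.1 Hz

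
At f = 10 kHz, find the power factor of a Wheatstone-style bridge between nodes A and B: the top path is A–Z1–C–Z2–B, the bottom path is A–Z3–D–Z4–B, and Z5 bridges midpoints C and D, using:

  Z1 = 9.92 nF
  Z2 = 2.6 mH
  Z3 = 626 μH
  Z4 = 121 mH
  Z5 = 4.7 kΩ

Step 1 — Angular frequency: ω = 2π·f = 2π·1e+04 = 6.283e+04 rad/s.
Step 2 — Component impedances:
  Z1: Z = 1/(jωC) = -j/(ω·C) = 0 - j1604 Ω
  Z2: Z = jωL = j·6.283e+04·0.0026 = 0 + j163.4 Ω
  Z3: Z = jωL = j·6.283e+04·0.000626 = 0 + j39.33 Ω
  Z4: Z = jωL = j·6.283e+04·0.121 = 0 + j7603 Ω
  Z5: Z = R = 4700 Ω
Step 3 — Bridge requires nodal analysis (the Z5 bridge couples midpoints C and D, so the two paths cannot be reduced to a simple series/parallel combination). Setting node B to ground and injecting 1 A at node A, the 3-node admittance system at A, C, D solves to V_A = Z_AB = 702 - j1483 Ω = 1641∠-64.7° Ω.
Step 4 — Power factor: PF = cos(φ) = Re(Z)/|Z| = 702/1641 = 0.4278.
Step 5 — Type: Im(Z) = -1483 ⇒ leading (phase φ = -64.7°).

PF = 0.4278 (leading, φ = -64.7°)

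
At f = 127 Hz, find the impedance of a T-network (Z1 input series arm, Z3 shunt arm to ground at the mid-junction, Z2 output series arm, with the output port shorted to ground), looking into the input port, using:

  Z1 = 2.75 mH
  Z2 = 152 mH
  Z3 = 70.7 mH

Step 1 — Angular frequency: ω = 2π·f = 2π·127 = 798 rad/s.
Step 2 — Component impedances:
  Z1: Z = jωL = j·798·0.00275 = 0 + j2.194 Ω
  Z2: Z = jωL = j·798·0.152 = 0 + j121.3 Ω
  Z3: Z = jωL = j·798·0.0707 = 0 + j56.42 Ω
Step 3 — With the output port shorted to ground, the output series arm Z2 runs from the junction to ground; the shunt arm Z3 also runs from the junction to ground. They appear in parallel: Z3 || Z2 = 0 + j38.51 Ω.
Step 4 — Series with input arm Z1: Z_in = Z1 + (Z3 || Z2) = 0 + j40.7 Ω = 40.7∠90.0° Ω.

Z = 0 + j40.7 Ω = 40.7∠90.0° Ω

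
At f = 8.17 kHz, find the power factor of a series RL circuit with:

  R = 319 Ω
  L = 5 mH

Step 1 — Angular frequency: ω = 2π·f = 2π·8170 = 5.133e+04 rad/s.
Step 2 — Component impedances:
  R: Z = R = 319 Ω
  L: Z = jωL = j·5.133e+04·0.005 = 0 + j256.7 Ω
Step 3 — Series combination: Z_total = R + L = 319 + j256.7 Ω = 409.4∠38.8° Ω.
Step 4 — Power factor: PF = cos(φ) = Re(Z)/|Z| = 319/409.44 = 0.7791.
Step 5 — Type: Im(Z) = 256.7 ⇒ lagging (phase φ = 38.8°).

PF = 0.7791 (lagging, φ = 38.8°)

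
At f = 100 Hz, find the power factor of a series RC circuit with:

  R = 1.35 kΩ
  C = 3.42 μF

Step 1 — Angular frequency: ω = 2π·f = 2π·100 = 628.3 rad/s.
Step 2 — Component impedances:
  R: Z = R = 1350 Ω
  C: Z = 1/(jωC) = -j/(ω·C) = 0 - j465.4 Ω
Step 3 — Series combination: Z_total = R + C = 1350 - j465.4 Ω = 1428∠-19.0° Ω.
Step 4 — Power factor: PF = cos(φ) = Re(Z)/|Z| = 1350/1428 = 0.9454.
Step 5 — Type: Im(Z) = -465.4 ⇒ leading (phase φ = -19.0°).

PF = 0.9454 (leading, φ = -19.0°)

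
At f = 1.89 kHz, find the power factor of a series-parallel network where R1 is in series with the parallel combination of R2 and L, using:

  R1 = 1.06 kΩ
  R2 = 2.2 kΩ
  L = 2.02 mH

Step 1 — Angular frequency: ω = 2π·f = 2π·1890 = 1.188e+04 rad/s.
Step 2 — Component impedances:
  R1: Z = R = 1060 Ω
  R2: Z = R = 2200 Ω
  L: Z = jωL = j·1.188e+04·0.00202 = 0 + j23.99 Ω
Step 3 — Parallel branch: R2 || L = 1/(1/R2 + 1/L) = 0.2615 + j23.99 Ω.
Step 4 — Series with R1: Z_total = R1 + (R2 || L) = 1060 + j23.99 Ω = 1061∠1.3° Ω.
Step 5 — Power factor: PF = cos(φ) = Re(Z)/|Z| = 1060.26/1060.53 = 0.9997.
Step 6 — Type: Im(Z) = 23.99 ⇒ lagging (phase φ = 1.3°).

PF = 0.9997 (lagging, φ = 1.3°)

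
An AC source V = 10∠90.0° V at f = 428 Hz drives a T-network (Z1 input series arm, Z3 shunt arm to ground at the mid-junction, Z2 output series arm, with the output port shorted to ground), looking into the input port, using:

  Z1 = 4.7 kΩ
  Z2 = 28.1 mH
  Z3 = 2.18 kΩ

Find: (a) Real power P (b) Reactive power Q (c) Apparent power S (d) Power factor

Step 1 — Angular frequency: ω = 2π·f = 2π·428 = 2689 rad/s.
Step 2 — Component impedances:
  Z1: Z = R = 4700 Ω
  Z2: Z = jωL = j·2689·0.0281 = 0 + j75.57 Ω
  Z3: Z = R = 2180 Ω
Step 3 — With the output port shorted to ground, the output series arm Z2 runs from the junction to ground; the shunt arm Z3 also runs from the junction to ground. They appear in parallel: Z3 || Z2 = 2.616 + j75.48 Ω.
Step 4 — Series with input arm Z1: Z_in = Z1 + (Z3 || Z2) = 4703 + j75.48 Ω = 4703∠0.9° Ω.
Step 5 — Source phasor: V = 10∠90.0° V = 0 + j10 V.
Step 6 — Current: I = V / Z = 3.412e-05 + j0.002126 A = 0.002126∠89.1° A.
Step 7 — Complex power: S = V·I* = 0.02126 + j0.0003412 VA.
Step 8 — Real power: P = Re(S) = 0.02126 W.
Step 9 — Reactive power: Q = Im(S) = 0.0003412 VAR.
Step 10 — Apparent power: |S| = 0.02126 VA.
Step 11 — Power factor: PF = P/|S| = 0.9999 (lagging).

(a) P = 0.02126 W  (b) Q = 0.0003412 VAR  (c) S = 0.02126 VA  (d) PF = 0.9999 (lagging)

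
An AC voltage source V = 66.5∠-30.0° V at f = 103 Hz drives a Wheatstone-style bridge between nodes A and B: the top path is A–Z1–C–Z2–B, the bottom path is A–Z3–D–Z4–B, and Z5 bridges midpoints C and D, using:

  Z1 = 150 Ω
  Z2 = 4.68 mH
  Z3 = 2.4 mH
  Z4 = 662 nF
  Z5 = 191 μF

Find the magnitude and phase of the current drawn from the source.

Step 1 — Angular frequency: ω = 2π·f = 2π·103 = 647.2 rad/s.
Step 2 — Component impedances:
  Z1: Z = R = 150 Ω
  Z2: Z = jωL = j·647.2·0.00468 = 0 + j3.029 Ω
  Z3: Z = jωL = j·647.2·0.0024 = 0 + j1.553 Ω
  Z4: Z = 1/(jωC) = -j/(ω·C) = 0 - j2334 Ω
  Z5: Z = 1/(jωC) = -j/(ω·C) = 0 - j8.09 Ω
Step 3 — Bridge requires nodal analysis (the Z5 bridge couples midpoints C and D, so the two paths cannot be reduced to a simple series/parallel combination). Setting node B to ground and injecting 1 A at node A, the 3-node admittance system at A, C, D solves to V_A = Z_AB = 0.2828 - j3.485 Ω = 3.496∠-85.4° Ω.
Step 4 — Source phasor: V = 66.5∠-30.0° V = 57.59 - j33.25 V.
Step 5 — Ohm's law: I = V / Z_total = (57.59 - j33.25) / (0.2828 - j3.485) = 10.81 + j15.65 A.
Step 6 — Convert to polar: |I| = 19.02 A, ∠I = 55.4°.

I = 19.02∠55.4° A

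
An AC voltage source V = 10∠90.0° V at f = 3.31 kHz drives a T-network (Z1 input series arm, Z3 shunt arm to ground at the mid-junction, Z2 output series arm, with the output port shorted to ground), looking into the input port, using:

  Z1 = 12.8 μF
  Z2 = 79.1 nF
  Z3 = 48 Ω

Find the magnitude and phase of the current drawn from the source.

Step 1 — Angular frequency: ω = 2π·f = 2π·3310 = 2.08e+04 rad/s.
Step 2 — Component impedances:
  Z1: Z = 1/(jωC) = -j/(ω·C) = 0 - j3.756 Ω
  Z2: Z = 1/(jωC) = -j/(ω·C) = 0 - j607.9 Ω
  Z3: Z = R = 48 Ω
Step 3 — With the output port shorted to ground, the output series arm Z2 runs from the junction to ground; the shunt arm Z3 also runs from the junction to ground. They appear in parallel: Z3 || Z2 = 47.7 - j3.767 Ω.
Step 4 — Series with input arm Z1: Z_in = Z1 + (Z3 || Z2) = 47.7 - j7.523 Ω = 48.29∠-9.0° Ω.
Step 5 — Source phasor: V = 10∠90.0° V = 0 + j10 V.
Step 6 — Ohm's law: I = V / Z_total = (0 + j10) / (47.7 - j7.523) = -0.03226 + j0.2045 A.
Step 7 — Convert to polar: |I| = 0.2071 A, ∠I = 99.0°.

I = 0.2071∠99.0° A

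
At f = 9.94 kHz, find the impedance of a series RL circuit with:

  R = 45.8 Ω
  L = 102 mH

Step 1 — Angular frequency: ω = 2π·f = 2π·9940 = 6.245e+04 rad/s.
Step 2 — Component impedances:
  R: Z = R = 45.8 Ω
  L: Z = jωL = j·6.245e+04·0.102 = 0 + j6370 Ω
Step 3 — Series combination: Z_total = R + L = 45.8 + j6370 Ω = 6371∠89.6° Ω.

Z = 45.8 + j6370 Ω = 6371∠89.6° Ω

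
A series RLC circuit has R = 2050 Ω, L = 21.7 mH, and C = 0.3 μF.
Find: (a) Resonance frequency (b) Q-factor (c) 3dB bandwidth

Step 1 — Resonance condition Im(Z)=0 gives ω₀ = 1/√(LC).
Step 2 — ω₀ = 1/√(0.0217·3e-07) = 1.239e+04 rad/s.
Step 3 — f₀ = ω₀/(2π) = 1973 Hz.
Step 4 — Series Q: Q = ω₀L/R = 1.239e+04·0.0217/2050 = 0.1312.
Step 5 — 3dB bandwidth: Δω = ω₀/Q = 9.447e+04 rad/s; BW = Δω/(2π) = 1.504e+04 Hz.

(a) f₀ = 1973 Hz  (b) Q = 0.1312  (c) BW = 1.504e+04 Hz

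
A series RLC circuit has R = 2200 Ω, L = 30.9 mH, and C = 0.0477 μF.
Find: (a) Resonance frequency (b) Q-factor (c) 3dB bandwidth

Step 1 — Resonance condition Im(Z)=0 gives ω₀ = 1/√(LC).
Step 2 — ω₀ = 1/√(0.0309·4.77e-08) = 2.605e+04 rad/s.
Step 3 — f₀ = ω₀/(2π) = 4146 Hz.
Step 4 — Series Q: Q = ω₀L/R = 2.605e+04·0.0309/2200 = 0.3658.
Step 5 — 3dB bandwidth: Δω = ω₀/Q = 7.12e+04 rad/s; BW = Δω/(2π) = 1.133e+04 Hz.

(a) f₀ = 4146 Hz  (b) Q = 0.3658  (c) BW = 1.133e+04 Hz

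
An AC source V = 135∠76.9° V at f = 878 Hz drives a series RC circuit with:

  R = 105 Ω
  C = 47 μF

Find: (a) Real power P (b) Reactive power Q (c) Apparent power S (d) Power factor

Step 1 — Angular frequency: ω = 2π·f = 2π·878 = 5517 rad/s.
Step 2 — Component impedances:
  R: Z = R = 105 Ω
  C: Z = 1/(jωC) = -j/(ω·C) = 0 - j3.857 Ω
Step 3 — Series combination: Z_total = R + C = 105 - j3.857 Ω = 105.1∠-2.1° Ω.
Step 4 — Source phasor: V = 135∠76.9° V = 30.6 + j131.5 V.
Step 5 — Current: I = V / Z = 0.2451 + j1.261 A = 1.285∠79.0° A.
Step 6 — Complex power: S = V·I* = 173.3 - j6.367 VA.
Step 7 — Real power: P = Re(S) = 173.3 W.
Step 8 — Reactive power: Q = Im(S) = -6.367 VAR.
Step 9 — Apparent power: |S| = 173.5 VA.
Step 10 — Power factor: PF = P/|S| = 0.9993 (leading).

(a) P = 173.3 W  (b) Q = -6.367 VAR  (c) S = 173.5 VA  (d) PF = 0.9993 (leading)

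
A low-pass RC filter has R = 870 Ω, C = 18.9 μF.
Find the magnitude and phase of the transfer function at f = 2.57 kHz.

Step 1 — Angular frequency: ω = 2π·2570 = 1.615e+04 rad/s.
Step 2 — Transfer function: H(jω) = 1/(1 + jωRC).
Step 3 — Denominator: 1 + jωRC = 1 + j·1.615e+04·870·1.89e-05 = 1 + j265.5.
Step 4 — H = 1.418e-05 - j0.003766.
Step 5 — Magnitude: |H| = 0.003766 (-48.5 dB); phase: φ = -89.8°.

|H| = 0.003766 (-48.5 dB), φ = -89.8°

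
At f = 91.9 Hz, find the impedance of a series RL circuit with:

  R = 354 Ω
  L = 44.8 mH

Step 1 — Angular frequency: ω = 2π·f = 2π·91.9 = 577.4 rad/s.
Step 2 — Component impedances:
  R: Z = R = 354 Ω
  L: Z = jωL = j·577.4·0.0448 = 0 + j25.87 Ω
Step 3 — Series combination: Z_total = R + L = 354 + j25.87 Ω = 354.9∠4.2° Ω.

Z = 354 + j25.87 Ω = 354.9∠4.2° Ω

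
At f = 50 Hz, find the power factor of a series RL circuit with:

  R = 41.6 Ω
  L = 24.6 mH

Step 1 — Angular frequency: ω = 2π·f = 2π·50 = 314.2 rad/s.
Step 2 — Component impedances:
  R: Z = R = 41.6 Ω
  L: Z = jωL = j·314.2·0.0246 = 0 + j7.728 Ω
Step 3 — Series combination: Z_total = R + L = 41.6 + j7.728 Ω = 42.31∠10.5° Ω.
Step 4 — Power factor: PF = cos(φ) = Re(Z)/|Z| = 41.6/42.31 = 0.9832.
Step 5 — Type: Im(Z) = 7.728 ⇒ lagging (phase φ = 10.5°).

PF = 0.9832 (lagging, φ = 10.5°)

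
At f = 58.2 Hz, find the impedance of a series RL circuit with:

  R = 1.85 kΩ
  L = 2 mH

Step 1 — Angular frequency: ω = 2π·f = 2π·58.2 = 365.7 rad/s.
Step 2 — Component impedances:
  R: Z = R = 1850 Ω
  L: Z = jωL = j·365.7·0.002 = 0 + j0.7314 Ω
Step 3 — Series combination: Z_total = R + L = 1850 + j0.7314 Ω = 1850∠0.0° Ω.

Z = 1850 + j0.7314 Ω = 1850∠0.0° Ω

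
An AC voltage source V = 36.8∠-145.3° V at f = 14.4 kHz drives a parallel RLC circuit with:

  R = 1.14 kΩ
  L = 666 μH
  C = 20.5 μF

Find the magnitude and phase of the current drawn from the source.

Step 1 — Angular frequency: ω = 2π·f = 2π·1.44e+04 = 9.048e+04 rad/s.
Step 2 — Component impedances:
  R: Z = R = 1140 Ω
  L: Z = jωL = j·9.048e+04·0.000666 = 0 + j60.26 Ω
  C: Z = 1/(jωC) = -j/(ω·C) = 0 - j0.5391 Ω
Step 3 — Parallel combination: 1/Z_total = 1/R + 1/L + 1/C; Z_total = 0.0002596 - j0.544 Ω = 0.544∠-90.0° Ω.
Step 4 — Source phasor: V = 36.8∠-145.3° V = -30.25 - j20.95 V.
Step 5 — Ohm's law: I = V / Z_total = (-30.25 - j20.95) / (0.0002596 - j0.544) = 38.48 - j55.63 A.
Step 6 — Convert to polar: |I| = 67.65 A, ∠I = -55.3°.

I = 67.65∠-55.3° A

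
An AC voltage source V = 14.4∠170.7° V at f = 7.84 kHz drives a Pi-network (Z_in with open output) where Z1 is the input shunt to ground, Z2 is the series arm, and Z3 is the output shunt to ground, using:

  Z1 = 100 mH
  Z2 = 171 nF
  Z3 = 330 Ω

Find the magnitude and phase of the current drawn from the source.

Step 1 — Angular frequency: ω = 2π·f = 2π·7840 = 4.926e+04 rad/s.
Step 2 — Component impedances:
  Z1: Z = jωL = j·4.926e+04·0.1 = 0 + j4926 Ω
  Z2: Z = 1/(jωC) = -j/(ω·C) = 0 - j118.7 Ω
  Z3: Z = R = 330 Ω
Step 3 — With open output, the series arm Z2 and the output shunt Z3 appear in series to ground: Z2 + Z3 = 330 - j118.7 Ω.
Step 4 — Parallel with input shunt Z1: Z_in = Z1 || (Z2 + Z3) = 344.9 - j97.97 Ω = 358.5∠-15.9° Ω.
Step 5 — Source phasor: V = 14.4∠170.7° V = -14.21 + j2.327 V.
Step 6 — Ohm's law: I = V / Z_total = (-14.21 + j2.327) / (344.9 - j97.97) = -0.0399 - j0.004588 A.
Step 7 — Convert to polar: |I| = 0.04017 A, ∠I = -173.4°.

I = 0.04017∠-173.4° A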